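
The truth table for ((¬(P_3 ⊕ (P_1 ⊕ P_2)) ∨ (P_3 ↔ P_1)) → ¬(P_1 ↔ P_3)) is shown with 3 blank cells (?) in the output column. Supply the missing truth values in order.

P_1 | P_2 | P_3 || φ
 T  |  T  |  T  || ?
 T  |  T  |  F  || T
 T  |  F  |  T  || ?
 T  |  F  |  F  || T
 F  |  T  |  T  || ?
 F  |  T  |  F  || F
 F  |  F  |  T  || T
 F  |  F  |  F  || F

Row P_1=T, P_2=T, P_3=T: (¬(P_3 ⊕ (P_1 ⊕ P_2)) ∨ (P_3 ↔ P_1)) = T, ¬(P_1 ↔ P_3) = F, so the formula = F.
Row P_1=T, P_2=F, P_3=T: (¬(P_3 ⊕ (P_1 ⊕ P_2)) ∨ (P_3 ↔ P_1)) = T, ¬(P_1 ↔ P_3) = F, so the formula = F.
Row P_1=F, P_2=T, P_3=T: (¬(P_3 ⊕ (P_1 ⊕ P_2)) ∨ (P_3 ↔ P_1)) = T, ¬(P_1 ↔ P_3) = T, so the formula = T.

F, F, T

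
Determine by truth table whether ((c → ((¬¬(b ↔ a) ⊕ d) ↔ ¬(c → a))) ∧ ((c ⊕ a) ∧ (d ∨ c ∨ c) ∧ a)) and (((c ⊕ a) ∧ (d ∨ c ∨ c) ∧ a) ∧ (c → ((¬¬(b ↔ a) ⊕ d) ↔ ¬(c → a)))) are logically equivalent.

equivalent

a  b  c  d  |  φ  ψ
F  F  F  F  |  F  F
F  F  F  T  |  F  F
F  F  T  F  |  F  F
F  F  T  T  |  F  F
F  T  F  F  |  F  F
F  T  F  T  |  F  F
F  T  T  F  |  F  F
F  T  T  T  |  F  F
T  F  F  F  |  F  F
T  F  F  T  |  T  T
T  F  T  F  |  F  F
T  F  T  T  |  F  F
T  T  F  F  |  F  F
T  T  F  T  |  T  T
T  T  T  F  |  F  F
T  T  T  T  |  F  F
The columns for φ and ψ agree on every row, so they are logically equivalent.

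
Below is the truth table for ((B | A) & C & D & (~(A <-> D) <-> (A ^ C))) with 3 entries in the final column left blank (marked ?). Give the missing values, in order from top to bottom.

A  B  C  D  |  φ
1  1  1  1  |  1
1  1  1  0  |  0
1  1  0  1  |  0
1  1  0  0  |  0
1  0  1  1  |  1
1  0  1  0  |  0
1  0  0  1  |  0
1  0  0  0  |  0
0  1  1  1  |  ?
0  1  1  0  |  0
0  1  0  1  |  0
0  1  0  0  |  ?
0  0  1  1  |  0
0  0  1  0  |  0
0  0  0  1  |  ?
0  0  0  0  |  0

Row A=0, B=1, C=1, D=1: (B | A) = 1, (~(A <-> D) <-> (A ^ C)) = 1, so the formula = 1.
Row A=0, B=1, C=0, D=0: (B | A) = 1, (~(A <-> D) <-> (A ^ C)) = 1, so the formula = 0.
Row A=0, B=0, C=0, D=1: (B | A) = 0, (~(A <-> D) <-> (A ^ C)) = 0, so the formula = 0.

1, 0, 0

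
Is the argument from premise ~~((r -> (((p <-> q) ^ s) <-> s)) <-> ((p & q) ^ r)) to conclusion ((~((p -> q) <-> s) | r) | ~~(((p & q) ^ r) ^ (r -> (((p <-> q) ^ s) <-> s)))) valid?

p  q  r  s  |  φ  ψ
T  T  T  T  |  T  T
T  T  T  F  |  T  T
T  T  F  T  |  T  F
T  T  F  F  |  T  T
T  F  T  T  |  T  T
T  F  T  F  |  T  T
T  F  F  T  |  F  T
T  F  F  F  |  F  T
F  T  T  T  |  T  T
F  T  T  F  |  T  T
F  T  F  T  |  F  T
F  T  F  F  |  F  T
F  F  T  T  |  F  T
F  F  T  F  |  F  T
F  F  F  T  |  F  T
F  F  F  F  |  F  T
At p=T, q=T, r=F, s=T we have φ true but ψ false, so φ does not entail ψ.

no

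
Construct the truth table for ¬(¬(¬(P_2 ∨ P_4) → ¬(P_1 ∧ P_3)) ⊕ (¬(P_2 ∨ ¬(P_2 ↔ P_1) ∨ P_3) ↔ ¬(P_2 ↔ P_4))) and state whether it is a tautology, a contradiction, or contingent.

 P_1    P_2    P_3    P_4   |  (P_2 ∨ P_4)  ¬(P_2 ∨ P_4)  (P_1 ∧ P_3)  ¬(P_1 ∧ P_3)  (P_2 ↔ P_1)  ¬(P_2 ↔ P_1)  (P_2 ∨ ¬(P_2 ↔ P_1))  ((P_2 ∨ ¬(P_2 ↔ P_1)) ∨ P_3)  (P_2 ↔ P_4)  ¬(P_2 ↔ P_4)    φ  
 True   True   True   True  |      True        False          True        False          True        False              True                      True                  True        False      False
 True   True   True  False  |      True        False          True        False          True        False              True                      True                 False         True       True
 True   True  False   True  |      True        False         False         True          True        False              True                      True                  True        False      False
 True   True  False  False  |      True        False         False         True          True        False              True                      True                 False         True       True
 True  False   True   True  |      True        False          True        False         False         True              True                      True                 False         True       True
 True  False   True  False  |     False         True          True        False         False         True              True                      True                  True        False       True
 True  False  False   True  |      True        False         False         True         False         True              True                      True                 False         True       True
 True  False  False  False  |     False         True         False         True         False         True              True                      True                  True        False      False
False   True   True   True  |      True        False         False         True         False         True              True                      True                  True        False      False
False   True   True  False  |      True        False         False         True         False         True              True                      True                 False         True       True
False   True  False   True  |      True        False         False         True         False         True              True                      True                  True        False      False
False   True  False  False  |      True        False         False         True         False         True              True                      True                 False         True       True
False  False   True   True  |      True        False         False         True          True        False             False                      True                 False         True       True
False  False   True  False  |     False         True         False         True          True        False             False                      True                  True        False      False
False  False  False   True  |      True        False         False         True          True        False             False                     False                 False         True      False
False  False  False  False  |     False         True         False         True          True        False             False                     False                  True        False       True
9 of 16 rows are True, so the formula is contingent.

contingent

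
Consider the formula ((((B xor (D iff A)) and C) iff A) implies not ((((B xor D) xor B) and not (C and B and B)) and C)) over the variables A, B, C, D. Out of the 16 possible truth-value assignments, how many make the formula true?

14

  A   |   B   |   C   |   D   || (D iff A) | (B xor (D iff A)) | ((B xor (D iff A)) and C) | (B xor D) | ((B xor D) xor B) | (C and B and B) | not (C and B and B) |   φ  
 True |  True |  True |  True ||    True   |       False       |           False           |   False   |        True       |       True      |        False        |  True
 True |  True |  True | False ||   False   |        True       |            True           |    True   |       False       |       True      |        False        |  True
 True |  True | False |  True ||    True   |       False       |           False           |   False   |        True       |      False      |         True        |  True
 True |  True | False | False ||   False   |        True       |           False           |    True   |       False       |      False      |         True        |  True
 True | False |  True |  True ||    True   |        True       |            True           |    True   |        True       |      False      |         True        | False
 True | False |  True | False ||   False   |       False       |           False           |   False   |       False       |      False      |         True        |  True
 True | False | False |  True ||    True   |        True       |           False           |    True   |        True       |      False      |         True        |  True
 True | False | False | False ||   False   |       False       |           False           |   False   |       False       |      False      |         True        |  True
False |  True |  True |  True ||   False   |        True       |            True           |   False   |        True       |       True      |        False        |  True
False |  True |  True | False ||    True   |       False       |           False           |    True   |       False       |       True      |        False        |  True
False |  True | False |  True ||   False   |        True       |           False           |   False   |        True       |      False      |         True        |  True
False |  True | False | False ||    True   |       False       |           False           |    True   |       False       |      False      |         True        |  True
False | False |  True |  True ||   False   |       False       |           False           |    True   |        True       |      False      |         True        | False
False | False |  True | False ||    True   |        True       |            True           |   False   |       False       |      False      |         True        |  True
False | False | False |  True ||   False   |       False       |           False           |    True   |        True       |      False      |         True        |  True
False | False | False | False ||    True   |        True       |           False           |   False   |       False       |      False      |         True        |  True
The formula is true on 14 of the 16 rows.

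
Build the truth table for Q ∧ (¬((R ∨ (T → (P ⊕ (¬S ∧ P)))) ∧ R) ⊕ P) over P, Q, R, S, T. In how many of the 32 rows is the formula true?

8

P | Q | R | S | T | φ
- | - | - | - | - | -
0 | 0 | 0 | 0 | 0 | 0
0 | 0 | 0 | 0 | 1 | 0
0 | 0 | 0 | 1 | 0 | 0
0 | 0 | 0 | 1 | 1 | 0
0 | 0 | 1 | 0 | 0 | 0
0 | 0 | 1 | 0 | 1 | 0
0 | 0 | 1 | 1 | 0 | 0
0 | 0 | 1 | 1 | 1 | 0
0 | 1 | 0 | 0 | 0 | 1
0 | 1 | 0 | 0 | 1 | 1
0 | 1 | 0 | 1 | 0 | 1
0 | 1 | 0 | 1 | 1 | 1
0 | 1 | 1 | 0 | 0 | 0
0 | 1 | 1 | 0 | 1 | 0
0 | 1 | 1 | 1 | 0 | 0
0 | 1 | 1 | 1 | 1 | 0
1 | 0 | 0 | 0 | 0 | 0
1 | 0 | 0 | 0 | 1 | 0
1 | 0 | 0 | 1 | 0 | 0
1 | 0 | 0 | 1 | 1 | 0
1 | 0 | 1 | 0 | 0 | 0
1 | 0 | 1 | 0 | 1 | 0
1 | 0 | 1 | 1 | 0 | 0
1 | 0 | 1 | 1 | 1 | 0
1 | 1 | 0 | 0 | 0 | 0
1 | 1 | 0 | 0 | 1 | 0
1 | 1 | 0 | 1 | 0 | 0
1 | 1 | 0 | 1 | 1 | 0
1 | 1 | 1 | 0 | 0 | 1
1 | 1 | 1 | 0 | 1 | 1
1 | 1 | 1 | 1 | 0 | 1
1 | 1 | 1 | 1 | 1 | 1
The formula is true on 8 of the 32 rows.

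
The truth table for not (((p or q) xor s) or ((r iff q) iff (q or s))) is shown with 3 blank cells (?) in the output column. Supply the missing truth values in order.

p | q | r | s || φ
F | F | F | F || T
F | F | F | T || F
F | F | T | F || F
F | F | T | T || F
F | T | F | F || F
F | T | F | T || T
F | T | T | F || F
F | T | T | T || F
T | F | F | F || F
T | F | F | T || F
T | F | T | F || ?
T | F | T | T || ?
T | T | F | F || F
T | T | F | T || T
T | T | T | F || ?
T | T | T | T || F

F, T, F

Row p=T, q=F, r=T, s=F: ((p or q) xor s) = T, ((r iff q) iff (q or s)) = T, (((p or q) xor s) or ((r iff q) iff (q or s))) = T, so the formula = F.
Row p=T, q=F, r=T, s=T: ((p or q) xor s) = F, ((r iff q) iff (q or s)) = F, (((p or q) xor s) or ((r iff q) iff (q or s))) = F, so the formula = T.
Row p=T, q=T, r=T, s=F: ((p or q) xor s) = T, ((r iff q) iff (q or s)) = T, (((p or q) xor s) or ((r iff q) iff (q or s))) = T, so the formula = F.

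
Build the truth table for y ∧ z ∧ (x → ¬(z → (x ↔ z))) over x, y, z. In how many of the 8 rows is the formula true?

1

x | y | z || (x ↔ z) | (z → (x ↔ z)) | ¬(z → (x ↔ z)) | (x → ¬(z → (x ↔ z))) | (y ∧ z ∧ (x → ¬(z → (x ↔ z))))
T | T | T ||    T    |       T       |       F        |          F           |               F               
T | T | F ||    F    |       T       |       F        |          F           |               F               
T | F | T ||    T    |       T       |       F        |          F           |               F               
T | F | F ||    F    |       T       |       F        |          F           |               F               
F | T | T ||    F    |       F       |       T        |          T           |               T               
F | T | F ||    T    |       T       |       F        |          T           |               F               
F | F | T ||    F    |       F       |       T        |          T           |               F               
F | F | F ||    T    |       T       |       F        |          T           |               F               
The formula is true on 1 of the 8 rows.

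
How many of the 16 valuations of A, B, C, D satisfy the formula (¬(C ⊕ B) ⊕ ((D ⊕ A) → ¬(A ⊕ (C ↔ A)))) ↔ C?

8

  A   |   B   |   C   |   D   || (C ⊕ B) | ¬(C ⊕ B) | (D ⊕ A) | (C ↔ A) | (A ⊕ (C ↔ A)) | ¬(A ⊕ (C ↔ A)) | ((D ⊕ A) → ¬(A ⊕ (C ↔ A))) |   φ  
 True |  True |  True |  True ||  False  |   True   |  False  |   True  |     False     |      True      |            True            | False
 True |  True |  True | False ||  False  |   True   |   True  |   True  |     False     |      True      |            True            | False
 True |  True | False |  True ||   True  |  False   |  False  |  False  |      True     |     False      |            True            | False
 True |  True | False | False ||   True  |  False   |   True  |  False  |      True     |     False      |           False            |  True
 True | False |  True |  True ||   True  |  False   |  False  |   True  |     False     |      True      |            True            |  True
 True | False |  True | False ||   True  |  False   |   True  |   True  |     False     |      True      |            True            |  True
 True | False | False |  True ||  False  |   True   |  False  |  False  |      True     |     False      |            True            |  True
 True | False | False | False ||  False  |   True   |   True  |  False  |      True     |     False      |           False            | False
False |  True |  True |  True ||  False  |   True   |   True  |  False  |     False     |      True      |            True            | False
False |  True |  True | False ||  False  |   True   |  False  |  False  |     False     |      True      |            True            | False
False |  True | False |  True ||   True  |  False   |   True  |   True  |      True     |     False      |           False            |  True
False |  True | False | False ||   True  |  False   |  False  |   True  |      True     |     False      |            True            | False
False | False |  True |  True ||   True  |  False   |   True  |  False  |     False     |      True      |            True            |  True
False | False |  True | False ||   True  |  False   |  False  |  False  |     False     |      True      |            True            |  True
False | False | False |  True ||  False  |   True   |   True  |   True  |      True     |     False      |           False            | False
False | False | False | False ||  False  |   True   |  False  |   True  |      True     |     False      |            True            |  True
The formula is true on 8 of the 16 rows.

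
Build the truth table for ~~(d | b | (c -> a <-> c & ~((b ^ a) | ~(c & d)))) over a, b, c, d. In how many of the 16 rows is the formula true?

13

a | b | c | d || φ
F | F | F | F || F
F | F | F | T || T
F | F | T | F || T
F | F | T | T || T
F | T | F | F || T
F | T | F | T || T
F | T | T | F || T
F | T | T | T || T
T | F | F | F || F
T | F | F | T || T
T | F | T | F || F
T | F | T | T || T
T | T | F | F || T
T | T | F | T || T
T | T | T | F || T
T | T | T | T || T
The formula is true on 13 of the 16 rows.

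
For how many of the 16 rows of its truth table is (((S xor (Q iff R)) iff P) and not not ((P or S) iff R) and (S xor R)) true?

P  Q  R  S  |  φ
F  F  F  F  |  F
F  F  F  T  |  F
F  F  T  F  |  F
F  F  T  T  |  F
F  T  F  F  |  F
F  T  F  T  |  F
F  T  T  F  |  F
F  T  T  T  |  F
T  F  F  F  |  F
T  F  F  T  |  F
T  F  T  F  |  F
T  F  T  T  |  F
T  T  F  F  |  F
T  T  F  T  |  F
T  T  T  F  |  T
T  T  T  T  |  F
The formula is true on 1 of the 16 rows.

1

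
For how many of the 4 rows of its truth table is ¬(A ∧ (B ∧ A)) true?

A | B || (B ∧ A) | (A ∧ (B ∧ A)) | ¬(A ∧ (B ∧ A))
T | T ||    T    |       T       |       F       
T | F ||    F    |       F       |       T       
F | T ||    F    |       F       |       T       
F | F ||    F    |       F       |       T       
The formula is true on 3 of the 4 rows.

3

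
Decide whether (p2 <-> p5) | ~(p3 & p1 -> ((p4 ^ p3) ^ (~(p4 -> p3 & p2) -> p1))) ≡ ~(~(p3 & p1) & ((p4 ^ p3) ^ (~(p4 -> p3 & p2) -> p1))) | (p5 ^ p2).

p1 | p2 | p3 | p4 | p5 | φ | ψ
-- | -- | -- | -- | -- | - | -
0  | 0  | 0  | 0  | 0  | 1 | 0
0  | 0  | 0  | 0  | 1  | 0 | 1
0  | 0  | 0  | 1  | 0  | 1 | 0
0  | 0  | 0  | 1  | 1  | 0 | 1
0  | 0  | 1  | 0  | 0  | 1 | 1
0  | 0  | 1  | 0  | 1  | 0 | 1
0  | 0  | 1  | 1  | 0  | 1 | 1
0  | 0  | 1  | 1  | 1  | 0 | 1
0  | 1  | 0  | 0  | 0  | 0 | 1
0  | 1  | 0  | 0  | 1  | 1 | 0
0  | 1  | 0  | 1  | 0  | 0 | 1
0  | 1  | 0  | 1  | 1  | 1 | 0
0  | 1  | 1  | 0  | 0  | 0 | 1
0  | 1  | 1  | 0  | 1  | 1 | 1
0  | 1  | 1  | 1  | 0  | 0 | 1
0  | 1  | 1  | 1  | 1  | 1 | 0
1  | 0  | 0  | 0  | 0  | 1 | 0
1  | 0  | 0  | 0  | 1  | 0 | 1
1  | 0  | 0  | 1  | 0  | 1 | 1
1  | 0  | 0  | 1  | 1  | 0 | 1
1  | 0  | 1  | 0  | 0  | 1 | 1
1  | 0  | 1  | 0  | 1  | 1 | 1
1  | 0  | 1  | 1  | 0  | 1 | 1
1  | 0  | 1  | 1  | 1  | 0 | 1
1  | 1  | 0  | 0  | 0  | 0 | 1
1  | 1  | 0  | 0  | 1  | 1 | 0
1  | 1  | 0  | 1  | 0  | 0 | 1
1  | 1  | 0  | 1  | 1  | 1 | 1
1  | 1  | 1  | 0  | 0  | 1 | 1
1  | 1  | 1  | 0  | 1  | 1 | 1
1  | 1  | 1  | 1  | 0  | 0 | 1
1  | 1  | 1  | 1  | 1  | 1 | 1
The columns differ at p1=0, p2=0, p3=0, p4=0, p5=0 (φ=1, ψ=0), so they are not equivalent.

not equivalent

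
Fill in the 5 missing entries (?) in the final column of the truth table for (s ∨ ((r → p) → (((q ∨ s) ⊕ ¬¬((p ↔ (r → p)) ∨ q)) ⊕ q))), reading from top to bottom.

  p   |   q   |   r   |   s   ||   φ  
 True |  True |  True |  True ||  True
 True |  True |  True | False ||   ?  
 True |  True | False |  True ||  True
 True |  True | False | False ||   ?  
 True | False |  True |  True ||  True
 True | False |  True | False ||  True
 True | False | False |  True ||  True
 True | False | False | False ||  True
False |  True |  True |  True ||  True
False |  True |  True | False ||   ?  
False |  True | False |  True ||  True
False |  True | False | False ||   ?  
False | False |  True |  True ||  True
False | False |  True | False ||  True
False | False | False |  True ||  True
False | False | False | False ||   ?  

True, True, True, True, False

Row p=True, q=True, r=True, s=False: ((r → p) → (((q ∨ s) ⊕ ¬¬((p ↔ (r → p)) ∨ q)) ⊕ q)) = True, so the formula = True.
Row p=True, q=True, r=False, s=False: ((r → p) → (((q ∨ s) ⊕ ¬¬((p ↔ (r → p)) ∨ q)) ⊕ q)) = True, so the formula = True.
Row p=False, q=True, r=True, s=False: ((r → p) → (((q ∨ s) ⊕ ¬¬((p ↔ (r → p)) ∨ q)) ⊕ q)) = True, so the formula = True.
Row p=False, q=True, r=False, s=False: ((r → p) → (((q ∨ s) ⊕ ¬¬((p ↔ (r → p)) ∨ q)) ⊕ q)) = True, so the formula = True.
Row p=False, q=False, r=False, s=False: ((r → p) → (((q ∨ s) ⊕ ¬¬((p ↔ (r → p)) ∨ q)) ⊕ q)) = False, so the formula = False.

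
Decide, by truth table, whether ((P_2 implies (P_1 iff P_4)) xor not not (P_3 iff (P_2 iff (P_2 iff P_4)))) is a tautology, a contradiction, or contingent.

contingent

 P_1  |  P_2  |  P_3  |  P_4  | (P_1 iff P_4) | (P_2 implies (P_1 iff P_4)) | (P_2 iff P_4) | (P_2 iff (P_2 iff P_4)) |   φ  
----- | ----- | ----- | ----- | ------------- | --------------------------- | ------------- | ----------------------- | -----
False | False | False | False |      True     |             True            |      True     |          False          | False
False | False | False |  True |     False     |             True            |     False     |           True          |  True
False | False |  True | False |      True     |             True            |      True     |          False          |  True
False | False |  True |  True |     False     |             True            |     False     |           True          | False
False |  True | False | False |      True     |             True            |     False     |          False          | False
False |  True | False |  True |     False     |            False            |      True     |           True          | False
False |  True |  True | False |      True     |             True            |     False     |          False          |  True
False |  True |  True |  True |     False     |            False            |      True     |           True          |  True
 True | False | False | False |     False     |             True            |      True     |          False          | False
 True | False | False |  True |      True     |             True            |     False     |           True          |  True
 True | False |  True | False |     False     |             True            |      True     |          False          |  True
 True | False |  True |  True |      True     |             True            |     False     |           True          | False
 True |  True | False | False |     False     |            False            |     False     |          False          |  True
 True |  True | False |  True |      True     |             True            |      True     |           True          |  True
 True |  True |  True | False |     False     |            False            |     False     |          False          | False
 True |  True |  True |  True |      True     |             True            |      True     |           True          | False
8 of 16 rows are True, so the formula is contingent.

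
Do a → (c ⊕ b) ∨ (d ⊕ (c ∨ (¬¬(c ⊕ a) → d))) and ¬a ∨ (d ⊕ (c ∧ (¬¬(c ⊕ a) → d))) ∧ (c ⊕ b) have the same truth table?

a  b  c  d  |  φ  ψ
0  0  0  0  |  1  1
0  0  0  1  |  1  1
0  0  1  0  |  1  1
0  0  1  1  |  1  1
0  1  0  0  |  1  1
0  1  0  1  |  1  1
0  1  1  0  |  1  1
0  1  1  1  |  1  1
1  0  0  0  |  0  0
1  0  0  1  |  0  0
1  0  1  0  |  1  1
1  0  1  1  |  1  0
1  1  0  0  |  1  0
1  1  0  1  |  1  1
1  1  1  0  |  1  0
1  1  1  1  |  0  0
The columns differ at a=1, b=0, c=1, d=1 (φ=1, ψ=0), so they are not equivalent.

not equivalent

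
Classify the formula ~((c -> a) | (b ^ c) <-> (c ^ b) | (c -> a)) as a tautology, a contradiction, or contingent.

contradiction

a | b | c | φ
- | - | - | -
0 | 0 | 0 | 0
0 | 0 | 1 | 0
0 | 1 | 0 | 0
0 | 1 | 1 | 0
1 | 0 | 0 | 0
1 | 0 | 1 | 0
1 | 1 | 0 | 0
1 | 1 | 1 | 0
Every row is 0, so the formula is a contradiction.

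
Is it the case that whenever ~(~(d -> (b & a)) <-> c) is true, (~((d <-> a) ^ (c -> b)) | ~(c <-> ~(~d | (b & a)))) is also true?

  a      b      c      d    |    φ      ψ  
False  False  False  False  |  False   True
False  False  False   True  |   True   True
False  False   True  False  |   True   True
False  False   True   True  |  False   True
False   True  False  False  |  False   True
False   True  False   True  |   True   True
False   True   True  False  |   True   True
False   True   True   True  |  False  False
 True  False  False  False  |  False  False
 True  False  False   True  |   True   True
 True  False   True  False  |   True   True
 True  False   True   True  |  False  False
 True   True  False  False  |  False  False
 True   True  False   True  |  False   True
 True   True   True  False  |   True   True
 True   True   True   True  |   True   True
In every row where φ is true, ψ is also true, so φ ⊨ ψ.

yes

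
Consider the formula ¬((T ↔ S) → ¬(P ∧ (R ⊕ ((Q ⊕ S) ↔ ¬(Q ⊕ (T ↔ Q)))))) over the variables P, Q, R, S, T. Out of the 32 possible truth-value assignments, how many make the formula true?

P | Q | R | S | T | φ
- | - | - | - | - | -
T | T | T | T | T | T
T | T | T | T | F | F
T | T | T | F | T | F
T | T | T | F | F | T
T | T | F | T | T | F
T | T | F | T | F | F
T | T | F | F | T | F
T | T | F | F | F | F
T | F | T | T | T | F
T | F | T | T | F | F
T | F | T | F | T | F
T | F | T | F | F | F
T | F | F | T | T | T
T | F | F | T | F | F
T | F | F | F | T | F
T | F | F | F | F | T
F | T | T | T | T | F
F | T | T | T | F | F
F | T | T | F | T | F
F | T | T | F | F | F
F | T | F | T | T | F
F | T | F | T | F | F
F | T | F | F | T | F
F | T | F | F | F | F
F | F | T | T | T | F
F | F | T | T | F | F
F | F | T | F | T | F
F | F | T | F | F | F
F | F | F | T | T | F
F | F | F | T | F | F
F | F | F | F | T | F
F | F | F | F | F | F
The formula is true on 4 of the 32 rows.

4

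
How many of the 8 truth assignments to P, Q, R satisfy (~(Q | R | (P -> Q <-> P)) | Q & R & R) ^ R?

P  Q  R  |  φ
1  1  1  |  0
1  1  0  |  0
1  0  1  |  1
1  0  0  |  1
0  1  1  |  0
0  1  0  |  0
0  0  1  |  1
0  0  0  |  1
The formula is true on 4 of the 8 rows.

4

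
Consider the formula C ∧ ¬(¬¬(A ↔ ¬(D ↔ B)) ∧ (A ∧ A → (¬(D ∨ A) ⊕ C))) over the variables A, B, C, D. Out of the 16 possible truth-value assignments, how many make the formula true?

4

A  B  C  D  |  (D ↔ B)  ¬(D ↔ B)  (A ↔ ¬(D ↔ B))  ¬(A ↔ ¬(D ↔ B))  ¬¬(A ↔ ¬(D ↔ B))  (A ∧ A)  (D ∨ A)  ¬(D ∨ A)  (¬(D ∨ A) ⊕ C)  ((A ∧ A) → (¬(D ∨ A) ⊕ C))  φ
T  T  T  T  |     T        F            F                T                F             T        T        F            T                     T               T
T  T  T  F  |     F        T            T                F                T             T        T        F            T                     T               F
T  T  F  T  |     T        F            F                T                F             T        T        F            F                     F               F
T  T  F  F  |     F        T            T                F                T             T        T        F            F                     F               F
T  F  T  T  |     F        T            T                F                T             T        T        F            T                     T               F
T  F  T  F  |     T        F            F                T                F             T        T        F            T                     T               T
T  F  F  T  |     F        T            T                F                T             T        T        F            F                     F               F
T  F  F  F  |     T        F            F                T                F             T        T        F            F                     F               F
F  T  T  T  |     T        F            T                F                T             F        T        F            T                     T               F
F  T  T  F  |     F        T            F                T                F             F        F        T            F                     T               T
F  T  F  T  |     T        F            T                F                T             F        T        F            F                     T               F
F  T  F  F  |     F        T            F                T                F             F        F        T            T                     T               F
F  F  T  T  |     F        T            F                T                F             F        T        F            T                     T               T
F  F  T  F  |     T        F            T                F                T             F        F        T            F                     T               F
F  F  F  T  |     F        T            F                T                F             F        T        F            F                     T               F
F  F  F  F  |     T        F            T                F                T             F        F        T            T                     T               F
The formula is true on 4 of the 16 rows.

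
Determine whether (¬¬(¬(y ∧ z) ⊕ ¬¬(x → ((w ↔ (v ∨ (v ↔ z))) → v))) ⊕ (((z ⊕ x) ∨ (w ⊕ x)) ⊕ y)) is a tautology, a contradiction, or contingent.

x | y | z | w | v | φ
- | - | - | - | - | -
T | T | T | T | T | F
T | T | T | T | F | F
T | T | T | F | T | T
T | T | T | F | F | F
T | T | F | T | T | F
T | T | F | T | F | T
T | T | F | F | T | F
T | T | F | F | F | F
T | F | T | T | T | F
T | F | T | T | F | F
T | F | T | F | T | T
T | F | T | F | F | F
T | F | F | T | T | T
T | F | F | T | F | F
T | F | F | F | T | T
T | F | F | F | F | T
F | T | T | T | T | T
F | T | T | T | F | T
F | T | T | F | T | T
F | T | T | F | F | T
F | T | F | T | T | F
F | T | F | T | F | F
F | T | F | F | T | T
F | T | F | F | F | T
F | F | T | T | T | T
F | F | T | T | F | T
F | F | T | F | T | T
F | F | T | F | F | T
F | F | F | T | T | T
F | F | F | T | F | T
F | F | F | F | T | F
F | F | F | F | F | F
18 of 32 rows are T, so the formula is contingent.

contingent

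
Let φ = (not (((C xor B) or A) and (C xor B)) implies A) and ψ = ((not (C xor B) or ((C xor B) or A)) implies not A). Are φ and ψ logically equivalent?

not equivalent

A | B | C | φ | ψ
- | - | - | - | -
T | T | T | T | F
T | T | F | T | F
T | F | T | T | F
T | F | F | T | F
F | T | T | F | T
F | T | F | T | T
F | F | T | T | T
F | F | F | F | T
The columns differ at A=T, B=T, C=T (φ=T, ψ=F), so they are not equivalent.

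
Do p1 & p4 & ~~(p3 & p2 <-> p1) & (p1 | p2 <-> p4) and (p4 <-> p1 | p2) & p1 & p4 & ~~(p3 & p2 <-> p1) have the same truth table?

equivalent

p1 | p2 | p3 | p4 | φ | ψ
-- | -- | -- | -- | - | -
0  | 0  | 0  | 0  | 0 | 0
0  | 0  | 0  | 1  | 0 | 0
0  | 0  | 1  | 0  | 0 | 0
0  | 0  | 1  | 1  | 0 | 0
0  | 1  | 0  | 0  | 0 | 0
0  | 1  | 0  | 1  | 0 | 0
0  | 1  | 1  | 0  | 0 | 0
0  | 1  | 1  | 1  | 0 | 0
1  | 0  | 0  | 0  | 0 | 0
1  | 0  | 0  | 1  | 0 | 0
1  | 0  | 1  | 0  | 0 | 0
1  | 0  | 1  | 1  | 0 | 0
1  | 1  | 0  | 0  | 0 | 0
1  | 1  | 0  | 1  | 0 | 0
1  | 1  | 1  | 0  | 0 | 0
1  | 1  | 1  | 1  | 1 | 1
The columns for φ and ψ agree on every row, so they are logically equivalent.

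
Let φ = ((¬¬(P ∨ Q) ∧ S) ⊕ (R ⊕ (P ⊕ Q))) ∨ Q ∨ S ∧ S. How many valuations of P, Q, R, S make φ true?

P  Q  R  S  |  (P ∨ Q)  ¬(P ∨ Q)  ¬¬(P ∨ Q)  (¬¬(P ∨ Q) ∧ S)  (P ⊕ Q)  (R ⊕ (P ⊕ Q))  (S ∧ S)  (Q ∨ (S ∧ S))  φ
F  F  F  F  |     F        T          F             F            F           F           F           F        F
F  F  F  T  |     F        T          F             F            F           F           T           T        T
F  F  T  F  |     F        T          F             F            F           T           F           F        T
F  F  T  T  |     F        T          F             F            F           T           T           T        T
F  T  F  F  |     T        F          T             F            T           T           F           T        T
F  T  F  T  |     T        F          T             T            T           T           T           T        T
F  T  T  F  |     T        F          T             F            T           F           F           T        T
F  T  T  T  |     T        F          T             T            T           F           T           T        T
T  F  F  F  |     T        F          T             F            T           T           F           F        T
T  F  F  T  |     T        F          T             T            T           T           T           T        T
T  F  T  F  |     T        F          T             F            T           F           F           F        F
T  F  T  T  |     T        F          T             T            T           F           T           T        T
T  T  F  F  |     T        F          T             F            F           F           F           T        T
T  T  F  T  |     T        F          T             T            F           F           T           T        T
T  T  T  F  |     T        F          T             F            F           T           F           T        T
T  T  T  T  |     T        F          T             T            F           T           T           T        T
The formula is true on 14 of the 16 rows.

14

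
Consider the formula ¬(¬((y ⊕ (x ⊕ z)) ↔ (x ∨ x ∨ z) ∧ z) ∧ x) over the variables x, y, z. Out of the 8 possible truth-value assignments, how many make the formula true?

6

x | y | z || (x ⊕ z) | (y ⊕ (x ⊕ z)) | (x ∨ x ∨ z) | ((x ∨ x ∨ z) ∧ z) | φ
T | T | T ||    F    |       T       |      T      |         T         | T
T | T | F ||    T    |       F       |      T      |         F         | T
T | F | T ||    F    |       F       |      T      |         T         | F
T | F | F ||    T    |       T       |      T      |         F         | F
F | T | T ||    T    |       F       |      T      |         T         | T
F | T | F ||    F    |       T       |      F      |         F         | T
F | F | T ||    T    |       T       |      T      |         T         | T
F | F | F ||    F    |       F       |      F      |         F         | T
The formula is true on 6 of the 8 rows.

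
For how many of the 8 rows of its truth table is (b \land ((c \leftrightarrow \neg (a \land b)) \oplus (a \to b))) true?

2

a  b  c  |  (a \land b)  \neg (a \land b)  (a \to b)  φ
T  T  T  |       T              F              T      T
T  T  F  |       T              F              T      F
T  F  T  |       F              T              F      F
T  F  F  |       F              T              F      F
F  T  T  |       F              T              T      F
F  T  F  |       F              T              T      T
F  F  T  |       F              T              T      F
F  F  F  |       F              T              T      F
The formula is true on 2 of the 8 rows.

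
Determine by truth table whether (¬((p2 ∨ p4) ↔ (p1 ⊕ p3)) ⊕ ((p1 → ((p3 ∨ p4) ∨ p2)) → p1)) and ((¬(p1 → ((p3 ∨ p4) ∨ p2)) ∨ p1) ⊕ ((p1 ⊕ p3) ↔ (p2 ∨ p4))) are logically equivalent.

not equivalent

p1 | p2 | p3 | p4 | φ | ψ
-- | -- | -- | -- | - | -
F  | F  | F  | F  | F | T
F  | F  | F  | T  | T | F
F  | F  | T  | F  | T | F
F  | F  | T  | T  | F | T
F  | T  | F  | F  | T | F
F  | T  | F  | T  | T | F
F  | T  | T  | F  | F | T
F  | T  | T  | T  | F | T
T  | F  | F  | F  | F | T
T  | F  | F  | T  | T | F
T  | F  | T  | F  | T | F
T  | F  | T  | T  | F | T
T  | T  | F  | F  | T | F
T  | T  | F  | T  | T | F
T  | T  | T  | F  | F | T
T  | T  | T  | T  | F | T
The columns differ at p1=F, p2=F, p3=F, p4=F (φ=F, ψ=T), so they are not equivalent.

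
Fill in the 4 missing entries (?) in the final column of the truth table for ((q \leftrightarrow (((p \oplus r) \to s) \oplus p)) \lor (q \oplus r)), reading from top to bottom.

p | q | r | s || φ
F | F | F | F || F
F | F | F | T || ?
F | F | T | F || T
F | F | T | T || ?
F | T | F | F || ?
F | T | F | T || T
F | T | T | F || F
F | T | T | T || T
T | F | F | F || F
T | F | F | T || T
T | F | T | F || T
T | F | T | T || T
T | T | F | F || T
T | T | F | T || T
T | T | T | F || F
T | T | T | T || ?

Row p=F, q=F, r=F, s=T: (q \leftrightarrow (((p \oplus r) \to s) \oplus p)) = F, (q \oplus r) = F, so the formula = F.
Row p=F, q=F, r=T, s=T: (q \leftrightarrow (((p \oplus r) \to s) \oplus p)) = F, (q \oplus r) = T, so the formula = T.
Row p=F, q=T, r=F, s=F: (q \leftrightarrow (((p \oplus r) \to s) \oplus p)) = T, (q \oplus r) = T, so the formula = T.
Row p=T, q=T, r=T, s=T: (q \leftrightarrow (((p \oplus r) \to s) \oplus p)) = F, (q \oplus r) = F, so the formula = F.

F, T, T, F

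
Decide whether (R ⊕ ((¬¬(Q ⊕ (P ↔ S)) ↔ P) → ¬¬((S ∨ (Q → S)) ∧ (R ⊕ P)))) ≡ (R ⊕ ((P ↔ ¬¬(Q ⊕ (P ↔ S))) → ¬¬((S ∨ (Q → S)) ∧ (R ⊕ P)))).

equivalent

  P      Q      R      S    |    φ      ψ  
False  False  False  False  |   True   True
False  False  False   True  |  False  False
False  False   True  False  |  False  False
False  False   True   True  |  False  False
False   True  False  False  |  False  False
False   True  False   True  |   True   True
False   True   True  False  |   True   True
False   True   True   True  |  False  False
 True  False  False  False  |   True   True
 True  False  False   True  |   True   True
 True  False   True  False  |  False  False
 True  False   True   True  |   True   True
 True   True  False  False  |  False  False
 True   True  False   True  |   True   True
 True   True   True  False  |   True   True
 True   True   True   True  |  False  False
The columns for φ and ψ agree on every row, so they are logically equivalent.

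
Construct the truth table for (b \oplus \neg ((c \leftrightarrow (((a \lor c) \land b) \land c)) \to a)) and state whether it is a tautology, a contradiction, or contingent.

a | b | c | φ
- | - | - | -
0 | 0 | 0 | 1
0 | 0 | 1 | 0
0 | 1 | 0 | 0
0 | 1 | 1 | 0
1 | 0 | 0 | 0
1 | 0 | 1 | 0
1 | 1 | 0 | 1
1 | 1 | 1 | 1
3 of 8 rows are 1, so the formula is contingent.

contingent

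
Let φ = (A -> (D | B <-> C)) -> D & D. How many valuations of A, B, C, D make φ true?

A  B  C  D     ((A -> ((D | B) <-> C)) -> (D & D))
1  1  1  1                      1                 
1  1  1  0                      0                 
1  1  0  1                      1                 
1  1  0  0                      1                 
1  0  1  1                      1                 
1  0  1  0                      1                 
1  0  0  1                      1                 
1  0  0  0                      0                 
0  1  1  1                      1                 
0  1  1  0                      0                 
0  1  0  1                      1                 
0  1  0  0                      0                 
0  0  1  1                      1                 
0  0  1  0                      0                 
0  0  0  1                      1                 
0  0  0  0                      0                 
The formula is true on 10 of the 16 rows.

10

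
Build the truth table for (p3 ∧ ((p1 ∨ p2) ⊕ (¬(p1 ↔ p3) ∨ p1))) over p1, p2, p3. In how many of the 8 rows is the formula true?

1

p1  p2  p3  |  φ
1   1   1   |  0
1   1   0   |  0
1   0   1   |  0
1   0   0   |  0
0   1   1   |  0
0   1   0   |  0
0   0   1   |  1
0   0   0   |  0
The formula is true on 1 of the 8 rows.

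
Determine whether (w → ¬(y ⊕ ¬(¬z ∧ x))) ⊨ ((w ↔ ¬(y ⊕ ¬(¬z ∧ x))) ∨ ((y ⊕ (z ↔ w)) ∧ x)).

x | y | z | w | φ | ψ
- | - | - | - | - | -
T | T | T | T | T | T
T | T | T | F | T | T
T | T | F | T | F | T
T | T | F | F | T | T
T | F | T | T | F | T
T | F | T | F | T | T
T | F | F | T | T | T
T | F | F | F | T | T
F | T | T | T | T | T
F | T | T | F | T | F
F | T | F | T | T | T
F | T | F | F | T | F
F | F | T | T | F | F
F | F | T | F | T | T
F | F | F | T | F | F
F | F | F | F | T | T
At x=F, y=T, z=T, w=F we have φ true but ψ false, so φ does not entail ψ.

no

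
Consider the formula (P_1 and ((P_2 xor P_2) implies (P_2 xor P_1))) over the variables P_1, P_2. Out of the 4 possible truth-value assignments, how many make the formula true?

 P_1  |  P_2  | (P_2 xor P_2) | (P_2 xor P_1) |   φ  
----- | ----- | ------------- | ------------- | -----
False | False |     False     |     False     | False
False |  True |     False     |      True     | False
 True | False |     False     |      True     |  True
 True |  True |     False     |     False     |  True
The formula is true on 2 of the 4 rows.

2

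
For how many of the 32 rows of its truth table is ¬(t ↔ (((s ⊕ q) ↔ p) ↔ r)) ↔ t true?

16

p | q | r | s | t || (¬(t ↔ (((s ⊕ q) ↔ p) ↔ r)) ↔ t)
T | T | T | T | T ||                T                
T | T | T | T | F ||                T                
T | T | T | F | T ||                F                
T | T | T | F | F ||                F                
T | T | F | T | T ||                F                
T | T | F | T | F ||                F                
T | T | F | F | T ||                T                
T | T | F | F | F ||                T                
T | F | T | T | T ||                F                
T | F | T | T | F ||                F                
T | F | T | F | T ||                T                
T | F | T | F | F ||                T                
T | F | F | T | T ||                T                
T | F | F | T | F ||                T                
T | F | F | F | T ||                F                
T | F | F | F | F ||                F                
F | T | T | T | T ||                F                
F | T | T | T | F ||                F                
F | T | T | F | T ||                T                
F | T | T | F | F ||                T                
F | T | F | T | T ||                T                
F | T | F | T | F ||                T                
F | T | F | F | T ||                F                
F | T | F | F | F ||                F                
F | F | T | T | T ||                T                
F | F | T | T | F ||                T                
F | F | T | F | T ||                F                
F | F | T | F | F ||                F                
F | F | F | T | T ||                F                
F | F | F | T | F ||                F                
F | F | F | F | T ||                T                
F | F | F | F | F ||                T                
The formula is true on 16 of the 32 rows.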